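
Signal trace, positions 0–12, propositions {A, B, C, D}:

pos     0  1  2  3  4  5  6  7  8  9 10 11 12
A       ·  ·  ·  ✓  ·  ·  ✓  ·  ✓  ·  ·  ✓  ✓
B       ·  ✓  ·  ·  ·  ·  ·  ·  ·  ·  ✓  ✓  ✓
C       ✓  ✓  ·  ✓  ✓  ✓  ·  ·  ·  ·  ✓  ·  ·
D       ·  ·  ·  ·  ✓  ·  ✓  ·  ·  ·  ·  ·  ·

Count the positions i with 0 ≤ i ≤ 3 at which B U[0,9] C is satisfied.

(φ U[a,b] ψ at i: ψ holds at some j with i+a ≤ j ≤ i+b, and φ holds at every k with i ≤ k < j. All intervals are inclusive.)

3

Evaluate at each i in [0,3]:
  i=0: ✓ (rhs at j=0)
  i=1: ✓ (rhs at j=1)
  i=2: ✗ (lhs fails at k=2 before rhs at j=3)
  i=3: ✓ (rhs at j=3)
Positions where it holds: {0, 1, 3} → 3.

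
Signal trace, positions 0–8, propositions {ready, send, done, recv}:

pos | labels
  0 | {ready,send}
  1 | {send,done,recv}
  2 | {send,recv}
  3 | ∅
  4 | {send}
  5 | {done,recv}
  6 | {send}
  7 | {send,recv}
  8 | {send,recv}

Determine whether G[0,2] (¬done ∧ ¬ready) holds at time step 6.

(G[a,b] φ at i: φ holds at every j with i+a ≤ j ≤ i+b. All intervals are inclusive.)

Check (¬done ∧ ¬ready) at every j in [6,8]:
  j=6: true
  j=7: true
  j=8: true
All positions satisfy it → formula holds.

True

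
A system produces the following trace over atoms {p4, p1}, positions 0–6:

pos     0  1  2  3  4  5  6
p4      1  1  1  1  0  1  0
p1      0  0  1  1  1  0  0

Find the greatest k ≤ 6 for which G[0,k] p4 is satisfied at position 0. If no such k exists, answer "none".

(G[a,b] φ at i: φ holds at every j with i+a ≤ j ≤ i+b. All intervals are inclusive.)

3

p4 must hold from j=0 onward; find where it first fails.
  j=0: holds
  j=1: holds
  j=2: holds
  j=3: holds
  j=4: fails
Holds on [0,3], so largest k = 3.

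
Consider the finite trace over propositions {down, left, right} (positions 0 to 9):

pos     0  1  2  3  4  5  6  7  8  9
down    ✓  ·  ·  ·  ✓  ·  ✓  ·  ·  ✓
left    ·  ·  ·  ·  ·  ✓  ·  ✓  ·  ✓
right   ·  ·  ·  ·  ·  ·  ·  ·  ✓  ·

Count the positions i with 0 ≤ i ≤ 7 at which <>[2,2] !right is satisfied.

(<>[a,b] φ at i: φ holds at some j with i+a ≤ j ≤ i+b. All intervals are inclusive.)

7

Evaluate at each i in [0,7]:
  i=0: ✓ (witness j=2)
  i=1: ✓ (witness j=3)
  i=2: ✓ (witness j=4)
  i=3: ✓ (witness j=5)
  i=4: ✓ (witness j=6)
  i=5: ✓ (witness j=7)
  i=6: ✗ (none in [8,8])
  i=7: ✓ (witness j=9)
Positions where it holds: {0, 1, 2, 3, 4, 5, 7} → 7.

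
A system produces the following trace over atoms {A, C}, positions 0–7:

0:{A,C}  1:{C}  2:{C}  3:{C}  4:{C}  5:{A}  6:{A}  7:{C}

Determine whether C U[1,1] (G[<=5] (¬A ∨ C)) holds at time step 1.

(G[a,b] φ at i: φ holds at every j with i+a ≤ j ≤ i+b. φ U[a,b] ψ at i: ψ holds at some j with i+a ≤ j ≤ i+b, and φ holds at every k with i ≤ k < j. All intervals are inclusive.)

False

Need some j in [2,2] with G[<=5] (¬A ∨ C), and C at every k in [1,j-1].
  j=2: G[<=5] (¬A ∨ C) — fails at 5.
No j in the window works → until fails.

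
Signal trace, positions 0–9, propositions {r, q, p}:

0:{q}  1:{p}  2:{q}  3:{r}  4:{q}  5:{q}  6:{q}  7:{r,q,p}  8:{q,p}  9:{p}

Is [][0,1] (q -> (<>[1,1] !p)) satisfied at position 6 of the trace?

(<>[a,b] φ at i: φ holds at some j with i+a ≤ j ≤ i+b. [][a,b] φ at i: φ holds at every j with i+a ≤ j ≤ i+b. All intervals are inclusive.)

Check (q -> (<>[1,1] !p)) at every j in [6,7]:
  j=6: antecedent true; consequent fails (none in [7,7]) → ✗
  j=7: antecedent true; consequent fails (none in [8,8]) → ✗
Fails at j=6 → formula fails.

False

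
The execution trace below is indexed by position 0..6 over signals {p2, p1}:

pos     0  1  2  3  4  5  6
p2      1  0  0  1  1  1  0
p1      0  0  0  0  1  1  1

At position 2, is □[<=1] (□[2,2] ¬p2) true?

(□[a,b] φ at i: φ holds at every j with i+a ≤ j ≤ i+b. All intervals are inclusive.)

Check □[2,2] ¬p2 at every j in [2,3]:
  j=2: fails at 4
  j=3: fails at 5
Fails at j=2 → formula fails.

No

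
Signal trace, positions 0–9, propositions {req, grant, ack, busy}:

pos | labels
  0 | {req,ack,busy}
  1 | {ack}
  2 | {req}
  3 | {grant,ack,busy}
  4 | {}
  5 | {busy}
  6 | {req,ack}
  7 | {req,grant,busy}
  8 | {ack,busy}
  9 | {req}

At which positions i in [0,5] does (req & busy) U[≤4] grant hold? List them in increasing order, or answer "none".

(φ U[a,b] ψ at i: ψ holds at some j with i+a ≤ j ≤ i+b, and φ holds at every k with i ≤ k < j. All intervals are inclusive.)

Evaluate at each i in [0,5]:
  i=0: ✗ (lhs fails at k=1 before rhs at j=3)
  i=1: ✗ (lhs fails at k=1 before rhs at j=3)
  i=2: ✗ (lhs fails at k=2 before rhs at j=3)
  i=3: ✓ (rhs at j=3)
  i=4: ✗ (lhs fails at k=4 before rhs at j=7)
  i=5: ✗ (lhs fails at k=5 before rhs at j=7)

3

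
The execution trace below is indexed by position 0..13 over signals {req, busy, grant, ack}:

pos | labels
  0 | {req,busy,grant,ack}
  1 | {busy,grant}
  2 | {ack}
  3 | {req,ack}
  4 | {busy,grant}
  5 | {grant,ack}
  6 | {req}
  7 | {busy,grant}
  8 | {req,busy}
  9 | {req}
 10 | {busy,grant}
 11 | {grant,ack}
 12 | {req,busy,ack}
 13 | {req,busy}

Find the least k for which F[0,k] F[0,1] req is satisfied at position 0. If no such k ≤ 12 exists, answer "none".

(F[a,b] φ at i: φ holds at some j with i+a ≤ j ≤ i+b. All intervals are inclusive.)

Scan j = 0,1,… for F[0,1] req:
  j=0: holds
First hit at j=0, so smallest k = 0-0 = 0.

0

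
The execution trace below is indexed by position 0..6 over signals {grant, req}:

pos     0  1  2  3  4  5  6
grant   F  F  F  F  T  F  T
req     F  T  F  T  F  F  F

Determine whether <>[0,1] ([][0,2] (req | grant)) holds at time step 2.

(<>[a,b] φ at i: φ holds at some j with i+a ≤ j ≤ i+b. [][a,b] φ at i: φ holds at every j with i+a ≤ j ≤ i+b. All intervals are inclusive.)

False

Check [][0,2] (req | grant) at each j in [2,3]:
  j=2: fails at 2
  j=3: fails at 5
No position in the window satisfies it → formula fails.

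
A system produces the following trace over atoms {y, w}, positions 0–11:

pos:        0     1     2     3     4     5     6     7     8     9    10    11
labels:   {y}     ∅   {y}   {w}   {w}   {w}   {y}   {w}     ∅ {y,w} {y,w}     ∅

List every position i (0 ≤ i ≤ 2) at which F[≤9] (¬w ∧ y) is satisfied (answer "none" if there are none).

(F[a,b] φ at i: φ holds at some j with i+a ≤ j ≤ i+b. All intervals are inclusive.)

0, 1, 2

Evaluate at each i in [0,2]:
  i=0: ✓ (witness j=0)
  i=1: ✓ (witness j=2)
  i=2: ✓ (witness j=2)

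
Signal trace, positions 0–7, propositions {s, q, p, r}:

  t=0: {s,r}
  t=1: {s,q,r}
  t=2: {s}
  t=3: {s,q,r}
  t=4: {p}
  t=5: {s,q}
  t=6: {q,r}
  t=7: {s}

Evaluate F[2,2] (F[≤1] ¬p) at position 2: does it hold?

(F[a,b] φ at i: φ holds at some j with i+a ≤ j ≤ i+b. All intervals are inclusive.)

Yes

Check F[≤1] ¬p at each j in [4,4]:
  j=4: holds (witness at 5)
Found at j=4 → formula holds.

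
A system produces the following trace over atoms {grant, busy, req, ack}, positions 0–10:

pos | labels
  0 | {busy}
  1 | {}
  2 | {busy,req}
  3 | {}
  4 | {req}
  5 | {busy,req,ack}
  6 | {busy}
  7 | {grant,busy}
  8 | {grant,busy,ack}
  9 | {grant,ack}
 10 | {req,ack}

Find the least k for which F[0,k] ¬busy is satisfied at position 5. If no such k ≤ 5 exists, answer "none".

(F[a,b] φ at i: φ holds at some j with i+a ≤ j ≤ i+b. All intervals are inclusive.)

4

Scan j = 5,6,… for ¬busy:
  j=5: fails
  j=6: fails
  j=7: fails
  j=8: fails
  j=9: holds
First hit at j=9, so smallest k = 9-5 = 4.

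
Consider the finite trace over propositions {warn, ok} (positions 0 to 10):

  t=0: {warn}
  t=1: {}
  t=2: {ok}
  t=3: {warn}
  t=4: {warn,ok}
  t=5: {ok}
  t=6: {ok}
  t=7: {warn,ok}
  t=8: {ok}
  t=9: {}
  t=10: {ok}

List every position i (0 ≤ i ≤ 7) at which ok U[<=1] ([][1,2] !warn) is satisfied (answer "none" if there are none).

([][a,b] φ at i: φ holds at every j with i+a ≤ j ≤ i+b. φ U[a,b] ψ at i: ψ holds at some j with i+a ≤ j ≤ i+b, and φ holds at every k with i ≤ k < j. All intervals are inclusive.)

0, 4, 6, 7

Evaluate at each i in [0,7]:
  i=0: ✓ (rhs at j=0)
  i=1: ✗ (no rhs in [1,2])
  i=2: ✗ (no rhs in [2,3])
  i=3: ✗ (lhs fails at k=3 before rhs at j=4)
  i=4: ✓ (rhs at j=4)
  i=5: ✗ (no rhs in [5,6])
  i=6: ✓ (rhs at j=7; lhs holds on [6,6])
  i=7: ✓ (rhs at j=7)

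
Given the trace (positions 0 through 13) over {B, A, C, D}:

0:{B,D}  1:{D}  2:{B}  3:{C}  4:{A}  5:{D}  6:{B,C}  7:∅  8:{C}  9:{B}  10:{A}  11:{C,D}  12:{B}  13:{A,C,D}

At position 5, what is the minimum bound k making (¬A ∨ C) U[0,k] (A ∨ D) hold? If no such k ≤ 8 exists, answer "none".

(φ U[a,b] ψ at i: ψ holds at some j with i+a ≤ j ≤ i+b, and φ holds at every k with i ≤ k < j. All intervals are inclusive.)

Need earliest j ≥ 5 with (A ∨ D), and (¬A ∨ C) at every k in [5,j-1].
  j=5: rhs holds (empty prefix). k = 0.

0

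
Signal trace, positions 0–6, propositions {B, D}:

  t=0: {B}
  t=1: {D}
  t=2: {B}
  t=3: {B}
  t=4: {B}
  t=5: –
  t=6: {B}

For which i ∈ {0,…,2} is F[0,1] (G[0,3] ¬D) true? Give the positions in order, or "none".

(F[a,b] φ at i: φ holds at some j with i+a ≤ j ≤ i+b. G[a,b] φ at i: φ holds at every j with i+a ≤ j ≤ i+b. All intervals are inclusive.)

Evaluate at each i in [0,2]:
  i=0: ✗ (none in [0,1])
  i=1: ✓ (witness j=2)
  i=2: ✓ (witness j=2)

1, 2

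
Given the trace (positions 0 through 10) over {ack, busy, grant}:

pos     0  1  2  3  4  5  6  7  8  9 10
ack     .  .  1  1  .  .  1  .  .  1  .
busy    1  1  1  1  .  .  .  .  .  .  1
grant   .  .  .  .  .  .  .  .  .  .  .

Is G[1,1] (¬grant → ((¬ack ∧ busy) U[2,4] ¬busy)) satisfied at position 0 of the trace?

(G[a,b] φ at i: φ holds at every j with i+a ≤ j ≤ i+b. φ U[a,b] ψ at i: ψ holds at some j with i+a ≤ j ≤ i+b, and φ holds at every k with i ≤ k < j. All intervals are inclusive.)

False

Check (¬grant → ((¬ack ∧ busy) U[2,4] ¬busy)) at every j in [1,1]:
  j=1: antecedent true; consequent fails → ✗
Fails at j=1 → formula fails.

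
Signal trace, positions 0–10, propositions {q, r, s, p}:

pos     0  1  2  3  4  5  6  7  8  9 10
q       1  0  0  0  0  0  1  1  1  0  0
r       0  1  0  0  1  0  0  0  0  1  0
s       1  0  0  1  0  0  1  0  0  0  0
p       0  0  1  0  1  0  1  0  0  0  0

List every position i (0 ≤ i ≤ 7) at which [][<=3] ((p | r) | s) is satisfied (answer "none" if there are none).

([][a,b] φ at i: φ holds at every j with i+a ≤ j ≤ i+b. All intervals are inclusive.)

0, 1

Evaluate at each i in [0,7]:
  i=0: ✓ (all of [0,3])
  i=1: ✓ (all of [1,4])
  i=2: ✗ (fails at j=5)
  i=3: ✗ (fails at j=5)
  i=4: ✗ (fails at j=5)
  i=5: ✗ (fails at j=5)
  i=6: ✗ (fails at j=7)
  i=7: ✗ (fails at j=7)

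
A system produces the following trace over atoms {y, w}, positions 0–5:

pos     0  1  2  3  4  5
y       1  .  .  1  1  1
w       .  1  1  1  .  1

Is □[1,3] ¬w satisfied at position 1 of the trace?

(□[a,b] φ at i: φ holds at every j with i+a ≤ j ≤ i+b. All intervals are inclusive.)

Check ¬w at every j in [2,4]:
  j=2: false
  j=3: false
  j=4: true
Fails at j=2 → formula fails.

No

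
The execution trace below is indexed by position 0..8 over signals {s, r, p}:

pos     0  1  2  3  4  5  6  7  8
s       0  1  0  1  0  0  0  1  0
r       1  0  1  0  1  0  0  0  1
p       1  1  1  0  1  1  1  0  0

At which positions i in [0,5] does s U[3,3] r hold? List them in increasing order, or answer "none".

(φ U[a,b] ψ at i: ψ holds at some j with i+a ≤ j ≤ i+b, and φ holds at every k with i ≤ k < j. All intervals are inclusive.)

Evaluate at each i in [0,5]:
  i=0: ✗ (no rhs in [3,3])
  i=1: ✗ (lhs fails at k=2 before rhs at j=4)
  i=2: ✗ (no rhs in [5,5])
  i=3: ✗ (no rhs in [6,6])
  i=4: ✗ (no rhs in [7,7])
  i=5: ✗ (lhs fails at k=5 before rhs at j=8)

none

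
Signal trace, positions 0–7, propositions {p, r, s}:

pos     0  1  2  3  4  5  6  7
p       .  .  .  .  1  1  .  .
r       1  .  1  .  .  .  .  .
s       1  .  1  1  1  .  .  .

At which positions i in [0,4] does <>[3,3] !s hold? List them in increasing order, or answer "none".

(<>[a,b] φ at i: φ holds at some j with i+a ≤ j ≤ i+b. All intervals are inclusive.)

Evaluate at each i in [0,4]:
  i=0: ✗ (none in [3,3])
  i=1: ✗ (none in [4,4])
  i=2: ✓ (witness j=5)
  i=3: ✓ (witness j=6)
  i=4: ✓ (witness j=7)

2, 3, 4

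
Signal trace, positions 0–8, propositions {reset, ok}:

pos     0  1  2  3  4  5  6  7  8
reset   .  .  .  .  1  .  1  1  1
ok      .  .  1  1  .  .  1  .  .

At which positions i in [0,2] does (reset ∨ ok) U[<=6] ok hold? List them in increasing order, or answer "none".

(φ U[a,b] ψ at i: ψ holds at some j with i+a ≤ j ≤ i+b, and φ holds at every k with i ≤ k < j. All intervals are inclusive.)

2

Evaluate at each i in [0,2]:
  i=0: ✗ (lhs fails at k=0 before rhs at j=2)
  i=1: ✗ (lhs fails at k=1 before rhs at j=2)
  i=2: ✓ (rhs at j=2)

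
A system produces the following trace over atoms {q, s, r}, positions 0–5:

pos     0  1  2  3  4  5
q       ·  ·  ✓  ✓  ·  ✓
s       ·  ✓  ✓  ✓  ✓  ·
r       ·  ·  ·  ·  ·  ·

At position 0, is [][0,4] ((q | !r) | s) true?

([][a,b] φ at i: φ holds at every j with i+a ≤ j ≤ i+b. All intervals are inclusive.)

True

Check ((q | !r) | s) at every j in [0,4]:
  j=0: true
  j=1: true
  j=2: true
  j=3: true
  j=4: true
All positions satisfy it → formula holds.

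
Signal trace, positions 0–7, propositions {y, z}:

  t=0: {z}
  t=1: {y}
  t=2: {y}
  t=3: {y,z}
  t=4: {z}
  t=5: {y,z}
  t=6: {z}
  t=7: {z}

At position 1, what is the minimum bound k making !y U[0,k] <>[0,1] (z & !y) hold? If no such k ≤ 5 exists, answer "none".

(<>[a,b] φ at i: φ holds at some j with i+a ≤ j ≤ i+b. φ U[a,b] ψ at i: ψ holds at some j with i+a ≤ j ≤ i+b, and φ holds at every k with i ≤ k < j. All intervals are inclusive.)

Need earliest j ≥ 1 with <>[0,1] (z & !y), and !y at every k in [1,j-1].
  j=1: rhs fails.
  j=2: rhs fails.
  j=3: rhs holds but lhs fails at k=1.
  j=4: rhs holds but lhs fails at k=1.
  j=5: rhs holds but lhs fails at k=1.
  j=6: rhs holds but lhs fails at k=1.
No witness within the range → none.

none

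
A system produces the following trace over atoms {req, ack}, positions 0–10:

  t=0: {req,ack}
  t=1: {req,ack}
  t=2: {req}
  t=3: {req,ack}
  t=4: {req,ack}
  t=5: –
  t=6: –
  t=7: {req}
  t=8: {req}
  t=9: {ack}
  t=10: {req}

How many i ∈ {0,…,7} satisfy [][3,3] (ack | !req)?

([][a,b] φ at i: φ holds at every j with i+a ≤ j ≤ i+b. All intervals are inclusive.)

5

Evaluate at each i in [0,7]:
  i=0: ✓ (all of [3,3])
  i=1: ✓ (all of [4,4])
  i=2: ✓ (all of [5,5])
  i=3: ✓ (all of [6,6])
  i=4: ✗ (fails at j=7)
  i=5: ✗ (fails at j=8)
  i=6: ✓ (all of [9,9])
  i=7: ✗ (fails at j=10)
Positions where it holds: {0, 1, 2, 3, 6} → 5.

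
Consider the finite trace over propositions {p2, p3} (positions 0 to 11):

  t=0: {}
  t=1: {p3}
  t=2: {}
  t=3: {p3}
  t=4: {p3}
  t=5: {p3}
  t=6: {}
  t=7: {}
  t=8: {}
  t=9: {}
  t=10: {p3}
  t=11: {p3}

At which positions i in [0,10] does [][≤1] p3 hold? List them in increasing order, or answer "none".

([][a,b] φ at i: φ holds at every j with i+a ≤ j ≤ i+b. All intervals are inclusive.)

3, 4, 10

Evaluate at each i in [0,10]:
  i=0: ✗ (fails at j=0)
  i=1: ✗ (fails at j=2)
  i=2: ✗ (fails at j=2)
  i=3: ✓ (all of [3,4])
  i=4: ✓ (all of [4,5])
  i=5: ✗ (fails at j=6)
  i=6: ✗ (fails at j=6)
  i=7: ✗ (fails at j=7)
  i=8: ✗ (fails at j=8)
  i=9: ✗ (fails at j=9)
  i=10: ✓ (all of [10,11])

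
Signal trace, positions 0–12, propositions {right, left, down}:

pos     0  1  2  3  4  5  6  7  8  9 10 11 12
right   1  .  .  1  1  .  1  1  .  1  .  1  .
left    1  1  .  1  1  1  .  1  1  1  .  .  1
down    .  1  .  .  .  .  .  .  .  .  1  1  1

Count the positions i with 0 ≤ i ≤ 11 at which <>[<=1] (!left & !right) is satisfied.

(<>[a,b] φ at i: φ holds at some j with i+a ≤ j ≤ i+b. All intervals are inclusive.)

Evaluate at each i in [0,11]:
  i=0: ✗ (none in [0,1])
  i=1: ✓ (witness j=2)
  i=2: ✓ (witness j=2)
  i=3: ✗ (none in [3,4])
  i=4: ✗ (none in [4,5])
  i=5: ✗ (none in [5,6])
  i=6: ✗ (none in [6,7])
  i=7: ✗ (none in [7,8])
  i=8: ✗ (none in [8,9])
  i=9: ✓ (witness j=10)
  i=10: ✓ (witness j=10)
  i=11: ✗ (none in [11,12])
Positions where it holds: {1, 2, 9, 10} → 4.

4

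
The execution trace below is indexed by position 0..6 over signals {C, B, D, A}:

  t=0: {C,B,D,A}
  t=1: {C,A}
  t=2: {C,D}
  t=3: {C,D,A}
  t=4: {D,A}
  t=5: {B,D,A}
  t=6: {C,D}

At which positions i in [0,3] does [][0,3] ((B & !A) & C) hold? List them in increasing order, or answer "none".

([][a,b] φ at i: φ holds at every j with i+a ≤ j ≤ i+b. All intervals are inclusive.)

none

Evaluate at each i in [0,3]:
  i=0: ✗ (fails at j=0)
  i=1: ✗ (fails at j=1)
  i=2: ✗ (fails at j=2)
  i=3: ✗ (fails at j=3)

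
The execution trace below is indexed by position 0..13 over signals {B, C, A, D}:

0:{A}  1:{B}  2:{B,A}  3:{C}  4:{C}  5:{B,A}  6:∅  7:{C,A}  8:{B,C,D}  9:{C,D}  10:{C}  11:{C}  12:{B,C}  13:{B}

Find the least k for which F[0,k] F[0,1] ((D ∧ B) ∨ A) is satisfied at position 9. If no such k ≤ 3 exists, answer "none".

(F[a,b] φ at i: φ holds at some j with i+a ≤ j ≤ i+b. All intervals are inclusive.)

Scan j = 9,10,… for F[0,1] ((D ∧ B) ∨ A):
  j=9: fails
  j=10: fails
  j=11: fails
  j=12: fails
No j in [9,12] satisfies it → none.

none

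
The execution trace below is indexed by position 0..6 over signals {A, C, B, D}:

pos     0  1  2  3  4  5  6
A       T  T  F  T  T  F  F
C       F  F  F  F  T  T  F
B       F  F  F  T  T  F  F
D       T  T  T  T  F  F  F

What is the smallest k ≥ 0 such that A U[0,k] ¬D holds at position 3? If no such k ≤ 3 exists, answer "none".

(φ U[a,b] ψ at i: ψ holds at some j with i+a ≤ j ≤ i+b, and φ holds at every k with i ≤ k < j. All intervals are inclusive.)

Need earliest j ≥ 3 with ¬D, and A at every k in [3,j-1].
  j=3: rhs fails.
  j=4: rhs holds; lhs holds on [3,3]. k = 1.

1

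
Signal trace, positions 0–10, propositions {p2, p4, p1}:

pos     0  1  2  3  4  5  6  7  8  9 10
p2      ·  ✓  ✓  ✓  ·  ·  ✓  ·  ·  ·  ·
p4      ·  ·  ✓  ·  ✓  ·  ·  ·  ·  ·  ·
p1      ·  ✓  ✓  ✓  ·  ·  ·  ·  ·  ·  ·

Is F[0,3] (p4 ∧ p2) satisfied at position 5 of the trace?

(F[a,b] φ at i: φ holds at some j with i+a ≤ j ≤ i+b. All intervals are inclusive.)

Check (p4 ∧ p2) at each j in [5,8]:
  j=5: false
  j=6: false
  j=7: false
  j=8: false
No position in the window satisfies it → formula fails.

No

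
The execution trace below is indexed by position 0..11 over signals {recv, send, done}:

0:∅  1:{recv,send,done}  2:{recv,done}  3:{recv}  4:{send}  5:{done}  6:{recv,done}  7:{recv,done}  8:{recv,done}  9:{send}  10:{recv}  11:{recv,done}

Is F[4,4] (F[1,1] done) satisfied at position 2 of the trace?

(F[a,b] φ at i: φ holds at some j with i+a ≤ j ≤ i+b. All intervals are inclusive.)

Check F[1,1] done at each j in [6,6]:
  j=6: holds (witness at 7)
Found at j=6 → formula holds.

True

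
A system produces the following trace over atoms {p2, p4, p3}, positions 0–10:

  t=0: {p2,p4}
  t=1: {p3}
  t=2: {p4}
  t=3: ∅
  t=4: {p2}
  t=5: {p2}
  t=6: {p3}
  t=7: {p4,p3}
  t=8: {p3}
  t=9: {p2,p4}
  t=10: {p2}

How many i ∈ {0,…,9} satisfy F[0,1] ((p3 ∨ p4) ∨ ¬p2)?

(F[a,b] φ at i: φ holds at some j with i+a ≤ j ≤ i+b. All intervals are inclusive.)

Evaluate at each i in [0,9]:
  i=0: ✓ (witness j=0)
  i=1: ✓ (witness j=1)
  i=2: ✓ (witness j=2)
  i=3: ✓ (witness j=3)
  i=4: ✗ (none in [4,5])
  i=5: ✓ (witness j=6)
  i=6: ✓ (witness j=6)
  i=7: ✓ (witness j=7)
  i=8: ✓ (witness j=8)
  i=9: ✓ (witness j=9)
Positions where it holds: {0, 1, 2, 3, 5, 6, 7, 8, 9} → 9.

9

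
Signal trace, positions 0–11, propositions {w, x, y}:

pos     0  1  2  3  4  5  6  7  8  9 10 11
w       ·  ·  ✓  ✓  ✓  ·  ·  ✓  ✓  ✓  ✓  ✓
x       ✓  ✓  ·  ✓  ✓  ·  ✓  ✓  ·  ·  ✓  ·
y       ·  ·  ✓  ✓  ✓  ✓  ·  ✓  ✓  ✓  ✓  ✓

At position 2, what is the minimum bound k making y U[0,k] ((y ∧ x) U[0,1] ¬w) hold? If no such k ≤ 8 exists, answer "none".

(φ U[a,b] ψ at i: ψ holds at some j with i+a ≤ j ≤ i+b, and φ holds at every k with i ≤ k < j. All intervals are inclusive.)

2

Need earliest j ≥ 2 with ((y ∧ x) U[0,1] ¬w), and y at every k in [2,j-1].
  j=2: rhs fails.
  j=3: rhs fails.
  j=4: rhs holds; lhs holds on [2,3]. k = 2.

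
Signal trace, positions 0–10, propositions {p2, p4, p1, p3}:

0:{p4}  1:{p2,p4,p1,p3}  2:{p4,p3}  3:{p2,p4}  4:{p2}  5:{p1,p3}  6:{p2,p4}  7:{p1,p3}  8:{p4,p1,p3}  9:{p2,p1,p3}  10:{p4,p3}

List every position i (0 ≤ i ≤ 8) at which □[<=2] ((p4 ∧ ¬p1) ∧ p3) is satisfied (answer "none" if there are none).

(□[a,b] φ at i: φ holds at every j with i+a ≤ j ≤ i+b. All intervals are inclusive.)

Evaluate at each i in [0,8]:
  i=0: ✗ (fails at j=0)
  i=1: ✗ (fails at j=1)
  i=2: ✗ (fails at j=3)
  i=3: ✗ (fails at j=3)
  i=4: ✗ (fails at j=4)
  i=5: ✗ (fails at j=5)
  i=6: ✗ (fails at j=6)
  i=7: ✗ (fails at j=7)
  i=8: ✗ (fails at j=8)

none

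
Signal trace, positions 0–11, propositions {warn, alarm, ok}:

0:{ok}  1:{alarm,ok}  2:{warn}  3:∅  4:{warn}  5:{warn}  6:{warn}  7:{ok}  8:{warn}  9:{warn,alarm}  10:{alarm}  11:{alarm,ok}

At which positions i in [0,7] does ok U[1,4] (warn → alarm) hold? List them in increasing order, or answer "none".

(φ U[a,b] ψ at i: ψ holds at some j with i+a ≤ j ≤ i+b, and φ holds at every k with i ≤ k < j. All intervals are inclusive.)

Evaluate at each i in [0,7]:
  i=0: ✓ (rhs at j=1; lhs holds on [0,0])
  i=1: ✗ (lhs fails at k=2 before rhs at j=3)
  i=2: ✗ (lhs fails at k=2 before rhs at j=3)
  i=3: ✗ (lhs fails at k=3 before rhs at j=7)
  i=4: ✗ (lhs fails at k=4 before rhs at j=7)
  i=5: ✗ (lhs fails at k=5 before rhs at j=7)
  i=6: ✗ (lhs fails at k=6 before rhs at j=7)
  i=7: ✗ (lhs fails at k=8 before rhs at j=9)

0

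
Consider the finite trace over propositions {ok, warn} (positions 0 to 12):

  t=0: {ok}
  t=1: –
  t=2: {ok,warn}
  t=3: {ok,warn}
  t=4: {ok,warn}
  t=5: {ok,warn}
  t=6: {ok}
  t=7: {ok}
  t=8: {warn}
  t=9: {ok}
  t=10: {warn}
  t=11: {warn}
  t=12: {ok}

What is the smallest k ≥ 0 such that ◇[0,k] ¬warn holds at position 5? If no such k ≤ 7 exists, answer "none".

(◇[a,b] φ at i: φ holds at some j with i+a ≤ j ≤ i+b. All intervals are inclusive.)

1

Scan j = 5,6,… for ¬warn:
  j=5: fails
  j=6: holds
First hit at j=6, so smallest k = 6-5 = 1.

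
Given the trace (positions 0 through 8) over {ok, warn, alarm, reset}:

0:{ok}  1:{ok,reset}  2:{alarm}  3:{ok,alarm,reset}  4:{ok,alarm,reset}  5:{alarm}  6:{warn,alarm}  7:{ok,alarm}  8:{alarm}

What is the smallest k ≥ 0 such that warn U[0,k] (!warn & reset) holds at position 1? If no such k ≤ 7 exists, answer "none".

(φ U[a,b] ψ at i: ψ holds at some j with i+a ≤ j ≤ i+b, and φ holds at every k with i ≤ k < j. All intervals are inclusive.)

Need earliest j ≥ 1 with (!warn & reset), and warn at every k in [1,j-1].
  j=1: rhs holds (empty prefix). k = 0.

0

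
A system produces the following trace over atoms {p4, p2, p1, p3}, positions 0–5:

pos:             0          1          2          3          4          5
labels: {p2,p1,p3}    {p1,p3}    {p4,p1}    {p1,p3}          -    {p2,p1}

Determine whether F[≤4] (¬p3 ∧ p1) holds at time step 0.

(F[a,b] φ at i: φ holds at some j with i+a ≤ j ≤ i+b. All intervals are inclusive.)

Holds

Check (¬p3 ∧ p1) at each j in [0,4]:
  j=0: false
  j=1: false
  j=2: true
  j=3: false
  j=4: false
Found at j=2 → formula holds.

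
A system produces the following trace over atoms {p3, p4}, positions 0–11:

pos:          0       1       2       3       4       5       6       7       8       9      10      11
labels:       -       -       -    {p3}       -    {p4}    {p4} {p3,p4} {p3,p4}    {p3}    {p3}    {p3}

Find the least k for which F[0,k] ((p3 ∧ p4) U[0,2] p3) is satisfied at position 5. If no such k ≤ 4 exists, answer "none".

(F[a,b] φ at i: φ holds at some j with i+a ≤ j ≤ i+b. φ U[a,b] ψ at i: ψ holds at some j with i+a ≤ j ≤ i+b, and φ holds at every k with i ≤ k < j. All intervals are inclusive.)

Scan j = 5,6,… for ((p3 ∧ p4) U[0,2] p3):
  j=5: fails
  j=6: fails
  j=7: holds
First hit at j=7, so smallest k = 7-5 = 2.

2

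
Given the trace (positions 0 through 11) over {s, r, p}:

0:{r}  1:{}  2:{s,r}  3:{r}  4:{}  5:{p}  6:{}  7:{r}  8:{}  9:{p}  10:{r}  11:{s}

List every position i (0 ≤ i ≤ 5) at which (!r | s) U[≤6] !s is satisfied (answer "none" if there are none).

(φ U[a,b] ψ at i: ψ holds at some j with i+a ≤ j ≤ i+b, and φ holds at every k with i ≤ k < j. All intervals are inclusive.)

0, 1, 2, 3, 4, 5

Evaluate at each i in [0,5]:
  i=0: ✓ (rhs at j=0)
  i=1: ✓ (rhs at j=1)
  i=2: ✓ (rhs at j=3; lhs holds on [2,2])
  i=3: ✓ (rhs at j=3)
  i=4: ✓ (rhs at j=4)
  i=5: ✓ (rhs at j=5)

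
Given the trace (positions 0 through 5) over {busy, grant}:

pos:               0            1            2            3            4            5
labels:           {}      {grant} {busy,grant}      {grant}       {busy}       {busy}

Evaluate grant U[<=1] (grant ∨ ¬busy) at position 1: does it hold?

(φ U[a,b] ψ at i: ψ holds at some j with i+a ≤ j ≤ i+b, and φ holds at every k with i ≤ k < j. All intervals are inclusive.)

True

Need some j in [1,2] with (grant ∨ ¬busy), and grant at every k in [1,j-1].
  j=1: (grant ∨ ¬busy) holds; no prefix to check → satisfied.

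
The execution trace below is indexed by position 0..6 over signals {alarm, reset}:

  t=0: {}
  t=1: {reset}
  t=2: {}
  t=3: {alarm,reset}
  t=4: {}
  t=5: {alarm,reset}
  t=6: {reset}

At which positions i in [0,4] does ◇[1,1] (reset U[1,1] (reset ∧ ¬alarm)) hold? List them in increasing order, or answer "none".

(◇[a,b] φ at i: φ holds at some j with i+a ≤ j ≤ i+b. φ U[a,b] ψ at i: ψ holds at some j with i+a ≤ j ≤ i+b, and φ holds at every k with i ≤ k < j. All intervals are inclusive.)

4

Evaluate at each i in [0,4]:
  i=0: ✗ (none in [1,1])
  i=1: ✗ (none in [2,2])
  i=2: ✗ (none in [3,3])
  i=3: ✗ (none in [4,4])
  i=4: ✓ (witness j=5)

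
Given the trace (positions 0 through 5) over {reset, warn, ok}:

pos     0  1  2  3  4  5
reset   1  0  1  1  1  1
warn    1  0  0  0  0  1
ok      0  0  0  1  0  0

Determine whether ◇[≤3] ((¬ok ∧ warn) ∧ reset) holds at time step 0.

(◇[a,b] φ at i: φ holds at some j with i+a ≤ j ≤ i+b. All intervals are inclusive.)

Yes

Check ((¬ok ∧ warn) ∧ reset) at each j in [0,3]:
  j=0: true
  j=1: false
  j=2: false
  j=3: false
Found at j=0 → formula holds.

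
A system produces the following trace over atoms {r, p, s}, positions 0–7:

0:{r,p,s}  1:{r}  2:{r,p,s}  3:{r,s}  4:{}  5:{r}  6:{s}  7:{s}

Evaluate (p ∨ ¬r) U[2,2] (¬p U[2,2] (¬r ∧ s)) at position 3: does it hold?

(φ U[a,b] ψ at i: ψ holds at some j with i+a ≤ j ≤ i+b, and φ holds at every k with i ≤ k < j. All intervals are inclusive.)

No

Need some j in [5,5] with (¬p U[2,2] (¬r ∧ s)), and (p ∨ ¬r) at every k in [3,j-1].
  j=5: (¬p U[2,2] (¬r ∧ s)) holds, but (p ∨ ¬r) fails at k=3 → not this j.
No j in the window works → until fails.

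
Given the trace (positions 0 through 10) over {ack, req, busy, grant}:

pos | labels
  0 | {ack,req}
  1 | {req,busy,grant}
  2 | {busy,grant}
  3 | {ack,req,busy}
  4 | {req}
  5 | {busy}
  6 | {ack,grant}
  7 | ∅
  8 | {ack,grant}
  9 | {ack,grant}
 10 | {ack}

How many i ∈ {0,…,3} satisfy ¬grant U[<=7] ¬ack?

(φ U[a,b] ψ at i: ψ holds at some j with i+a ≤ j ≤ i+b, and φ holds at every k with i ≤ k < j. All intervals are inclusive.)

Evaluate at each i in [0,3]:
  i=0: ✓ (rhs at j=1; lhs holds on [0,0])
  i=1: ✓ (rhs at j=1)
  i=2: ✓ (rhs at j=2)
  i=3: ✓ (rhs at j=4; lhs holds on [3,3])
Positions where it holds: {0, 1, 2, 3} → 4.

4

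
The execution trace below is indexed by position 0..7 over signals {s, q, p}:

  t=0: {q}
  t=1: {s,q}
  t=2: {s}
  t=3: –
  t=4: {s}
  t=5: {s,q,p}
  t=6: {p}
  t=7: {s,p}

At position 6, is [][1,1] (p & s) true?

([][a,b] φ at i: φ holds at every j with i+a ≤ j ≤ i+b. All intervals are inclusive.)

Check (p & s) at every j in [7,7]:
  j=7: true
All positions satisfy it → formula holds.

True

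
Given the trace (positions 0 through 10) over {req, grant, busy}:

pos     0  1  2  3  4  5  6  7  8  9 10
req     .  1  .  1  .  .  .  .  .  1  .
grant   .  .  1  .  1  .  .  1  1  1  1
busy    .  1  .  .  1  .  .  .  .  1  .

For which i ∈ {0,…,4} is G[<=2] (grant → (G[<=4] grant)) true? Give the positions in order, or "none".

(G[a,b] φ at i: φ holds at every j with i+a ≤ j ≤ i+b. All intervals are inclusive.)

none

Evaluate at each i in [0,4]:
  i=0: ✗ (fails at j=2)
  i=1: ✗ (fails at j=2)
  i=2: ✗ (fails at j=2)
  i=3: ✗ (fails at j=4)
  i=4: ✗ (fails at j=4)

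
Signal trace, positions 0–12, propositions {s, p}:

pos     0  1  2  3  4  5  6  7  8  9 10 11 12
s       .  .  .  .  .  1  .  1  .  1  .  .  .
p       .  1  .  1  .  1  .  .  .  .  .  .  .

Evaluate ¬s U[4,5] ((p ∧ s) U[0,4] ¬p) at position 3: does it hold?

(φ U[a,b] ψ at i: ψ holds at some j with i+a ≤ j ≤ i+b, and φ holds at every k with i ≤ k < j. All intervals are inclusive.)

Need some j in [7,8] with ((p ∧ s) U[0,4] ¬p), and ¬s at every k in [3,j-1].
  j=7: ((p ∧ s) U[0,4] ¬p) holds, but ¬s fails at k=5 → not this j.
  j=8: ((p ∧ s) U[0,4] ¬p) holds, but ¬s fails at k=5 → not this j.
No j in the window works → until fails.

No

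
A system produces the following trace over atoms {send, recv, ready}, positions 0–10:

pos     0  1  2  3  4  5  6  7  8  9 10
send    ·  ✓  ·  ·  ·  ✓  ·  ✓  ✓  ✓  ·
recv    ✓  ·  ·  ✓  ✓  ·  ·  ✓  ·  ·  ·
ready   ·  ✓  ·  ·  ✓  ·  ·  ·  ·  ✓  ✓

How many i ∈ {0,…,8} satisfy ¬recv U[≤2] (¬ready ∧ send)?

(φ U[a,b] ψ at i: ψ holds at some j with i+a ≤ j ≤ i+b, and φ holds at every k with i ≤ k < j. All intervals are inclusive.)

Evaluate at each i in [0,8]:
  i=0: ✗ (no rhs in [0,2])
  i=1: ✗ (no rhs in [1,3])
  i=2: ✗ (no rhs in [2,4])
  i=3: ✗ (lhs fails at k=3 before rhs at j=5)
  i=4: ✗ (lhs fails at k=4 before rhs at j=5)
  i=5: ✓ (rhs at j=5)
  i=6: ✓ (rhs at j=7; lhs holds on [6,6])
  i=7: ✓ (rhs at j=7)
  i=8: ✓ (rhs at j=8)
Positions where it holds: {5, 6, 7, 8} → 4.

4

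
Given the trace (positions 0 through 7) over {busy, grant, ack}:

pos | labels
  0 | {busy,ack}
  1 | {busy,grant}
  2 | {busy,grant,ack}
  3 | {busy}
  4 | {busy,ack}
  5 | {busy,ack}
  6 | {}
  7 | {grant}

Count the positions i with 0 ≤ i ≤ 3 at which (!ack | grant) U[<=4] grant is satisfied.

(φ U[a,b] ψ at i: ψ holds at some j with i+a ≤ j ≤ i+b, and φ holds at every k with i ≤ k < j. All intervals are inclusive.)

2

Evaluate at each i in [0,3]:
  i=0: ✗ (lhs fails at k=0 before rhs at j=1)
  i=1: ✓ (rhs at j=1)
  i=2: ✓ (rhs at j=2)
  i=3: ✗ (lhs fails at k=4 before rhs at j=7)
Positions where it holds: {1, 2} → 2.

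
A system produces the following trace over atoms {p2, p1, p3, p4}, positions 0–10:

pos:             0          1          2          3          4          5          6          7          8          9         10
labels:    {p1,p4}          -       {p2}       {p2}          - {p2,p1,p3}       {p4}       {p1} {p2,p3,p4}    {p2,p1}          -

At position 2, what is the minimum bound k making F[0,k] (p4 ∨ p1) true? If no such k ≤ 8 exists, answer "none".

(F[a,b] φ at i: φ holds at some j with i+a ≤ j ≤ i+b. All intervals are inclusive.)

Scan j = 2,3,… for (p4 ∨ p1):
  j=2: fails
  j=3: fails
  j=4: fails
  j=5: holds
First hit at j=5, so smallest k = 5-2 = 3.

3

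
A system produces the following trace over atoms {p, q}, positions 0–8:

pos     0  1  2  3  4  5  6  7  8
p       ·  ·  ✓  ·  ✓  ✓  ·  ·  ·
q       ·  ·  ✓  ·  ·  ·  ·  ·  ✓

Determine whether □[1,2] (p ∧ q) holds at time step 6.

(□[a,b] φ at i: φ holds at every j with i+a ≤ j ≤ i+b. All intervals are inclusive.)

Does not hold

Check (p ∧ q) at every j in [7,8]:
  j=7: false
  j=8: false
Fails at j=7 → formula fails.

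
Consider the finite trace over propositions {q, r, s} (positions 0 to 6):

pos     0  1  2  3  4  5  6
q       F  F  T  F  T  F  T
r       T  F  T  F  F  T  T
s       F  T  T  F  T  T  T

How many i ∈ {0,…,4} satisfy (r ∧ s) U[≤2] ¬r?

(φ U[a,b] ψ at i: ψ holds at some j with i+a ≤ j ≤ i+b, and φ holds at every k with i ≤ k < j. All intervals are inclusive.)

Evaluate at each i in [0,4]:
  i=0: ✗ (lhs fails at k=0 before rhs at j=1)
  i=1: ✓ (rhs at j=1)
  i=2: ✓ (rhs at j=3; lhs holds on [2,2])
  i=3: ✓ (rhs at j=3)
  i=4: ✓ (rhs at j=4)
Positions where it holds: {1, 2, 3, 4} → 4.

4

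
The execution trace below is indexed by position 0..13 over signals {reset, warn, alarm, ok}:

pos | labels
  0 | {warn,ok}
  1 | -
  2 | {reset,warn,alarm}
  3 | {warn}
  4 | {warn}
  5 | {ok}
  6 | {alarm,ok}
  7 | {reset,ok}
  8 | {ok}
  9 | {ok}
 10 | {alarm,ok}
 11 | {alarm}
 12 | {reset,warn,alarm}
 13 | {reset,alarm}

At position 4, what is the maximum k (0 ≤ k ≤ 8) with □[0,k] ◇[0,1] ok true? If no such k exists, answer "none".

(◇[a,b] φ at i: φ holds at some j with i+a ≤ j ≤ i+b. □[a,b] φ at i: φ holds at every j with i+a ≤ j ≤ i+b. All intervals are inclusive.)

◇[0,1] ok must hold from j=4 onward; find where it first fails.
  j=4: holds
  j=5: holds
  j=6: holds
  j=7: holds
  j=8: holds
  j=9: holds
  j=10: holds
  j=11: fails
Holds on [4,10], so largest k = 6.

6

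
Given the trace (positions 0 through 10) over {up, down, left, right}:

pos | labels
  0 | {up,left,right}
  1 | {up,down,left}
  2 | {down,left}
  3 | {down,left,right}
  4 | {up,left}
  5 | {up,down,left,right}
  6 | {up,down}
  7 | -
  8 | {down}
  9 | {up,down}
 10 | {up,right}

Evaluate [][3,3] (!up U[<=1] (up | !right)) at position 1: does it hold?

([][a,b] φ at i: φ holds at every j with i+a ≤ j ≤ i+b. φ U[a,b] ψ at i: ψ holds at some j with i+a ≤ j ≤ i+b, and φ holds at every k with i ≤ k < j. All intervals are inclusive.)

Check (!up U[<=1] (up | !right)) at every j in [4,4]:
  j=4: holds
All positions satisfy it → formula holds.

Holds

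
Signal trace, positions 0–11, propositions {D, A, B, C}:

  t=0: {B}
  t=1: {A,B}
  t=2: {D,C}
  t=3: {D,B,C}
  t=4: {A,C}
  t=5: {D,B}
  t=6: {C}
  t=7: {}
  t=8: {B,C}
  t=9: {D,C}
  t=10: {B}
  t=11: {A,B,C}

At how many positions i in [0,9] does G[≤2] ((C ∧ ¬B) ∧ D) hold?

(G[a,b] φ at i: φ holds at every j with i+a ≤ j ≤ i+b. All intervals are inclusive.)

Evaluate at each i in [0,9]:
  i=0: ✗ (fails at j=0)
  i=1: ✗ (fails at j=1)
  i=2: ✗ (fails at j=3)
  i=3: ✗ (fails at j=3)
  i=4: ✗ (fails at j=4)
  i=5: ✗ (fails at j=5)
  i=6: ✗ (fails at j=6)
  i=7: ✗ (fails at j=7)
  i=8: ✗ (fails at j=8)
  i=9: ✗ (fails at j=10)
Positions where it holds: {} → 0.

0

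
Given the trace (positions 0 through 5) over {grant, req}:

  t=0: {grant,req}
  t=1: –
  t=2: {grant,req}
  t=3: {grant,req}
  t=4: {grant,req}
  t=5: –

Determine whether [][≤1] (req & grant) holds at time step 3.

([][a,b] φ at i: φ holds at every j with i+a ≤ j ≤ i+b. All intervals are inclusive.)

Check (req & grant) at every j in [3,4]:
  j=3: true
  j=4: true
All positions satisfy it → formula holds.

Holds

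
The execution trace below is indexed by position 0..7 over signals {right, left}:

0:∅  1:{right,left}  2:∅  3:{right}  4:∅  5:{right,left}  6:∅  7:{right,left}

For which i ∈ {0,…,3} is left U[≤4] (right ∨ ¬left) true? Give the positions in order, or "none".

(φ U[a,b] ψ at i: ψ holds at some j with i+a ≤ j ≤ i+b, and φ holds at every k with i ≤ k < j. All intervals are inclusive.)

0, 1, 2, 3

Evaluate at each i in [0,3]:
  i=0: ✓ (rhs at j=0)
  i=1: ✓ (rhs at j=1)
  i=2: ✓ (rhs at j=2)
  i=3: ✓ (rhs at j=3)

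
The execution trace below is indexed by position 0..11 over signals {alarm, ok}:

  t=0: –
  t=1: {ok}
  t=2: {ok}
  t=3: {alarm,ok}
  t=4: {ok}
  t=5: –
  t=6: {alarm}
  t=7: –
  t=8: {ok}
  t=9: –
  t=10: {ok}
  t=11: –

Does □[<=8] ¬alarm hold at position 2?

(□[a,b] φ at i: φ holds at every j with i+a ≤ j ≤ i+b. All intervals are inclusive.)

False

Check ¬alarm at every j in [2,10]:
  j=2: true
  j=3: false
  j=4: true
  j=5: true
  j=6: false
  j=7: true
  j=8: true
  j=9: true
  j=10: true
Fails at j=3 → formula fails.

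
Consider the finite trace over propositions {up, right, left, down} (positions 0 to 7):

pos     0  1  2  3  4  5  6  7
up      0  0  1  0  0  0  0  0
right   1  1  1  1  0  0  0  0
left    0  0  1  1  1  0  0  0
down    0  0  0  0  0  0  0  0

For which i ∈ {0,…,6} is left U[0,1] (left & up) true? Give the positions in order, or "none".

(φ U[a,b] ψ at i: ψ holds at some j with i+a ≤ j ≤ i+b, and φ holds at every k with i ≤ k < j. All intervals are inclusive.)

Evaluate at each i in [0,6]:
  i=0: ✗ (no rhs in [0,1])
  i=1: ✗ (lhs fails at k=1 before rhs at j=2)
  i=2: ✓ (rhs at j=2)
  i=3: ✗ (no rhs in [3,4])
  i=4: ✗ (no rhs in [4,5])
  i=5: ✗ (no rhs in [5,6])
  i=6: ✗ (no rhs in [6,7])

2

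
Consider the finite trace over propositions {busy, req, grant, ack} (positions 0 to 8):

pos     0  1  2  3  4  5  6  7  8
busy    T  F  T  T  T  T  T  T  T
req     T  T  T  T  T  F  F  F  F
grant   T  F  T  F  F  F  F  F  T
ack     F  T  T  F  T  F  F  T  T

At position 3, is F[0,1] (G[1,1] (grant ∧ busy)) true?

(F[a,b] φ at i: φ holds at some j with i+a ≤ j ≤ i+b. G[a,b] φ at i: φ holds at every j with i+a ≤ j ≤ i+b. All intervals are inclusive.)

Does not hold

Check G[1,1] (grant ∧ busy) at each j in [3,4]:
  j=3: fails at 4
  j=4: fails at 5
No position in the window satisfies it → formula fails.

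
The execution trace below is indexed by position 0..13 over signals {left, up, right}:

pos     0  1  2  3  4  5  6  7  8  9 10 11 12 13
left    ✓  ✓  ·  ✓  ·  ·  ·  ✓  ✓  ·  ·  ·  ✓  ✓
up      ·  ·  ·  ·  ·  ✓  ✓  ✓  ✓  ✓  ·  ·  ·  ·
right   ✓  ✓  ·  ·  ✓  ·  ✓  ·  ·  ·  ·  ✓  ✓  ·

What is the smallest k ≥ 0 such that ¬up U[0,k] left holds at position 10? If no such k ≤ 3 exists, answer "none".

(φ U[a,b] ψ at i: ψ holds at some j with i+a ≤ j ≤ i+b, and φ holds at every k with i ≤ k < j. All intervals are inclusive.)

Need earliest j ≥ 10 with left, and ¬up at every k in [10,j-1].
  j=10: rhs fails.
  j=11: rhs fails.
  j=12: rhs holds; lhs holds on [10,11]. k = 2.

2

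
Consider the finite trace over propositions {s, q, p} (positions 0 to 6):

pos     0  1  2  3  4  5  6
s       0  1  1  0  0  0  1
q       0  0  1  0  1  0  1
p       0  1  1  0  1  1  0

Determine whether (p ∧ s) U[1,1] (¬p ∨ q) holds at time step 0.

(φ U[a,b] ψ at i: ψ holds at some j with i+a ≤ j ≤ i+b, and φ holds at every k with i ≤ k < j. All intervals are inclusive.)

Need some j in [1,1] with (¬p ∨ q), and (p ∧ s) at every k in [0,j-1].
  j=1: (¬p ∨ q) false.
No j in the window works → until fails.

False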